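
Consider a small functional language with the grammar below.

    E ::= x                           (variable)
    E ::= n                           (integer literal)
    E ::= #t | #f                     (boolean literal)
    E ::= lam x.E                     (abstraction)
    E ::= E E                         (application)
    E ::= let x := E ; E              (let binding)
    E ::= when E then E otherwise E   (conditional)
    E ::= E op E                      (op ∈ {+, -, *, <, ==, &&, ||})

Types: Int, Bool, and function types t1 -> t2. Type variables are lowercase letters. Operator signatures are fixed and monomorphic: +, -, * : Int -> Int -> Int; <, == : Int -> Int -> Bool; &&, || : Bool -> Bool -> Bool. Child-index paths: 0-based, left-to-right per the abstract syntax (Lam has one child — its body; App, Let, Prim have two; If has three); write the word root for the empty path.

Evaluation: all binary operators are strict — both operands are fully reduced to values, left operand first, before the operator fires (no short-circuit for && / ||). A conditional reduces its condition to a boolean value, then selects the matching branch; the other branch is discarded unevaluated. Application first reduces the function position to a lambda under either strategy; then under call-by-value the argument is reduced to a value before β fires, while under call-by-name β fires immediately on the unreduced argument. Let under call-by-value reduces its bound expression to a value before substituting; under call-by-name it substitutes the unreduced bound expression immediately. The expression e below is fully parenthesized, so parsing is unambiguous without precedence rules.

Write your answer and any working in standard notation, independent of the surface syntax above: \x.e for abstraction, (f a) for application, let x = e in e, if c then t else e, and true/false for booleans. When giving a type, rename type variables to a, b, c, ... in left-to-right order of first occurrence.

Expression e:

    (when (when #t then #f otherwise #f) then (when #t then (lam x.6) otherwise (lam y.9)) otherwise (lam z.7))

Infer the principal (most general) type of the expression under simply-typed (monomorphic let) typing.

Answer: a -> Int

Derivation:
  unify Bool ~ Bool
  unify Bool ~ Bool
  unify Bool ~ Bool
  unify Bool ~ Bool
\x._ : a -> Int
\y._ : b -> Int
  unify a -> Int ~ b -> Int
  unify a ~ b
  unify Int ~ Int
\z._ : c -> Int
  unify b -> Int ~ c -> Int
  unify b ~ c
  unify Int ~ Int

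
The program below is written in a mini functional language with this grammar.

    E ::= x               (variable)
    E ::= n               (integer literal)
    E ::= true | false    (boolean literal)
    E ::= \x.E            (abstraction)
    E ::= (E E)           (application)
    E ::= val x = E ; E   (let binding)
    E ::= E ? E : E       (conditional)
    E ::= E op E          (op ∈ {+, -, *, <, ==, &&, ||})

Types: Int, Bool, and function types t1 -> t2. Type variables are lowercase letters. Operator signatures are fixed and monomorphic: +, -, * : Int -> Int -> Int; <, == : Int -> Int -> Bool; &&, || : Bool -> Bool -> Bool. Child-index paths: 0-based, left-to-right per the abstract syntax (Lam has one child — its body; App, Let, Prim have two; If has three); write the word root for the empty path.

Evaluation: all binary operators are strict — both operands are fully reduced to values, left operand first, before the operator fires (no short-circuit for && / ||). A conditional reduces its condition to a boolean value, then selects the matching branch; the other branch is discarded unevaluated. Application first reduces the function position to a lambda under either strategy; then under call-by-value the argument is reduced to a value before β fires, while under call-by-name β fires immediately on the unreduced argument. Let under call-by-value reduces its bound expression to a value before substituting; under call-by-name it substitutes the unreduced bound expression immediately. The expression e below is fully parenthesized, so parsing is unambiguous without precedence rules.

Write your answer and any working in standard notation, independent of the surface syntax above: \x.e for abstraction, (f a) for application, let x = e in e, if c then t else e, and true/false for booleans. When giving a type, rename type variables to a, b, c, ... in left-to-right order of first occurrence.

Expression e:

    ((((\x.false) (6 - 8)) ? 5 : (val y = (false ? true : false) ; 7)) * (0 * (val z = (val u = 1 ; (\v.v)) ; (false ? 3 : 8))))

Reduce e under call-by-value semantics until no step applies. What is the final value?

Answer: 0

Derivation:
step 0: ((if ((\x.false) (6 - 8)) then 5 else (let y = (if false then true else false) in 7)) * (0 * (let z = (let u = 1 in (\v.v)) in (if false then 3 else 8))))
step 1: [delta@0.0.1] ((if ((\x.false) -2) then 5 else (let y = (if false then true else false) in 7)) * (0 * (let z = (let u = 1 in (\v.v)) in (if false then 3 else 8))))
step 2: [beta@0.0] ((if false then 5 else (let y = (if false then true else false) in 7)) * (0 * (let z = (let u = 1 in (\v.v)) in (if false then 3 else 8))))
step 3: [if@0] ((let y = (if false then true else false) in 7) * (0 * (let z = (let u = 1 in (\v.v)) in (if false then 3 else 8))))
step 4: [if@0.0] ((let y = false in 7) * (0 * (let z = (let u = 1 in (\v.v)) in (if false then 3 else 8))))
step 5: [let@0] (7 * (0 * (let z = (let u = 1 in (\v.v)) in (if false then 3 else 8))))
step 6: [let@1.1.0] (7 * (0 * (let z = (\v.v) in (if false then 3 else 8))))
step 7: [let@1.1] (7 * (0 * (if false then 3 else 8)))
step 8: [if@1.1] (7 * (0 * 8))
step 9: [delta@1] (7 * 0)
step 10: [delta@root] 0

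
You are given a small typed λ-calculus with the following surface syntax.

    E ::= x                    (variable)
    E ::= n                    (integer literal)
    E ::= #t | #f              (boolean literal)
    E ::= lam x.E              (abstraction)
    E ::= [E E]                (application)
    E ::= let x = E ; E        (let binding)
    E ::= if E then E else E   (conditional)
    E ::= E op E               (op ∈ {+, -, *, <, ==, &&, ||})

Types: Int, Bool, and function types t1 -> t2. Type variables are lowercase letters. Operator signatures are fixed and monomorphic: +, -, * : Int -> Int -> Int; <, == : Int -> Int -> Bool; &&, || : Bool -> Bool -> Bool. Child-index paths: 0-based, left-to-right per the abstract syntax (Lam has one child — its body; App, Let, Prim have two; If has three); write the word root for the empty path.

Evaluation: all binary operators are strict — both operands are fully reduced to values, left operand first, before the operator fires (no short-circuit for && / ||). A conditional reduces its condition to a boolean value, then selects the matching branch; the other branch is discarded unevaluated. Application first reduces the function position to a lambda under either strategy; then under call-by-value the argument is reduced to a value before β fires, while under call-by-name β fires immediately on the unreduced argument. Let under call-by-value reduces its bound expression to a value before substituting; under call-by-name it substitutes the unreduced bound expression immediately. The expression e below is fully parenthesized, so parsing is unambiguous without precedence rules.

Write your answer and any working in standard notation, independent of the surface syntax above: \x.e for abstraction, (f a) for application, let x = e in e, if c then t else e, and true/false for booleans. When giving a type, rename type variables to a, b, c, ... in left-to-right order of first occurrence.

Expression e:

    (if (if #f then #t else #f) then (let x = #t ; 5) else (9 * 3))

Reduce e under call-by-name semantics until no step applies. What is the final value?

Answer: 27

Derivation:
step 0: (if (if false then true else false) then (let x = true in 5) else (9 * 3))
step 1: [if@0] (if false then (let x = true in 5) else (9 * 3))
step 2: [if@root] (9 * 3)
step 3: [delta@root] 27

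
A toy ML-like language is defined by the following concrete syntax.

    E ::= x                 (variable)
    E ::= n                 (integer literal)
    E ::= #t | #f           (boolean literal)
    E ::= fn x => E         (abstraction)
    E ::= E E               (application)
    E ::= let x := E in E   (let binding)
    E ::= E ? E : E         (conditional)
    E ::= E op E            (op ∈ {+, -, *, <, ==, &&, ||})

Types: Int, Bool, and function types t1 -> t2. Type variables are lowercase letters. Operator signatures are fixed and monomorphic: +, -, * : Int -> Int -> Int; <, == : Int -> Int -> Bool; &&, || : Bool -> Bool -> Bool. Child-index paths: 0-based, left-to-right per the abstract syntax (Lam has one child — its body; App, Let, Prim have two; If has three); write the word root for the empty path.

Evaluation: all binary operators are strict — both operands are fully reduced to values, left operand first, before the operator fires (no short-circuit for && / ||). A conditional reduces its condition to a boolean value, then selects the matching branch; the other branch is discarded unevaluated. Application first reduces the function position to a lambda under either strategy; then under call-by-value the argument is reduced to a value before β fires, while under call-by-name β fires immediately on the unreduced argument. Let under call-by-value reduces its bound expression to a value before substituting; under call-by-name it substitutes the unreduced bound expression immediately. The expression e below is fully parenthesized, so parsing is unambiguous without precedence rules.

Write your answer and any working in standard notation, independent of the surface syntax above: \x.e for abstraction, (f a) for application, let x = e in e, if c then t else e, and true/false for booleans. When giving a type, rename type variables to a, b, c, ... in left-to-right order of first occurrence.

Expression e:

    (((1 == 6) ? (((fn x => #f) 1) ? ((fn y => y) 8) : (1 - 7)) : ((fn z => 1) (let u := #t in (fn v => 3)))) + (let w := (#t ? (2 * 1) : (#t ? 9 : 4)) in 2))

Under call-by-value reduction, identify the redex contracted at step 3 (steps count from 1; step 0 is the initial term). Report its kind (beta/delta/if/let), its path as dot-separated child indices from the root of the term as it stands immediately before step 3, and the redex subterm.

Working:
step 0: ((if (1 == 6) then (if ((\x.false) 1) then ((\y.y) 8) else (1 - 7)) else ((\z.1) (let u = true in (\v.3)))) + (let w = (if true then (2 * 1) else (if true then 9 else 4)) in 2))
step 1: [delta@0.0] ((if false then (if ((\x.false) 1) then ((\y.y) 8) else (1 - 7)) else ((\z.1) (let u = true in (\v.3)))) + (let w = (if true then (2 * 1) else (if true then 9 else 4)) in 2))
step 2: [if@0] (((\z.1) (let u = true in (\v.3))) + (let w = (if true then (2 * 1) else (if true then 9 else 4)) in 2))
step 3: [let@0.1] (((\z.1) (\v.3)) + (let w = (if true then (2 * 1) else (if true then 9 else 4)) in 2))

Answer: let at 0.1 : (let u = true in (\v.3))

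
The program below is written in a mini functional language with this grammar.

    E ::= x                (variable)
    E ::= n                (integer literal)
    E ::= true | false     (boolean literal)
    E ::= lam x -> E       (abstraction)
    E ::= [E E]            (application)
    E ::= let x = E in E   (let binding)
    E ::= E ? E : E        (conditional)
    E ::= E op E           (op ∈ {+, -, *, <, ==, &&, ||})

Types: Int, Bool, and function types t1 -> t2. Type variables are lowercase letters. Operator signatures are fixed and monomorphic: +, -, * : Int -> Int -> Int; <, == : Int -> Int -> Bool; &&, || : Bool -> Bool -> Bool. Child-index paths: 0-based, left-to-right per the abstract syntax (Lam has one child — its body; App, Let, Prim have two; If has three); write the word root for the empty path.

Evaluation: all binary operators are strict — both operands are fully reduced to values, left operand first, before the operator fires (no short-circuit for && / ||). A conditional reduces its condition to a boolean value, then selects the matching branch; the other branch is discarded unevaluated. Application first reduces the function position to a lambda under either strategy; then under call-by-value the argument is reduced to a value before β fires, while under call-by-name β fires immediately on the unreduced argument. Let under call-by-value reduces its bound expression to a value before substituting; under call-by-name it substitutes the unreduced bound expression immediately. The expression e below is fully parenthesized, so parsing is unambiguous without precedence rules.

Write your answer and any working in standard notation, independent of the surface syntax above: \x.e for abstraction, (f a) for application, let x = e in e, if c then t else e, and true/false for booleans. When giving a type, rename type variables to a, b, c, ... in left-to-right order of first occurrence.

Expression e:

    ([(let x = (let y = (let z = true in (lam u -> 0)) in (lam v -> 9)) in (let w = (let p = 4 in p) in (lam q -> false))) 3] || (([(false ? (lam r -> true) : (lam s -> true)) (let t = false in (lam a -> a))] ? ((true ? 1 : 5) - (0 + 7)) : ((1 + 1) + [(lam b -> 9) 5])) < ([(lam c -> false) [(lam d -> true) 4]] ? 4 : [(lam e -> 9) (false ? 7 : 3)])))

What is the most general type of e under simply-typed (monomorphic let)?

Answer: Bool

Working:
let z : Bool
\u._ : a -> Int
let y : a -> Int
\v._ : b -> Int
let x : b -> Int
let p : Int
p : Int
let w : Int
\q._ : c -> Bool
  unify c -> Bool ~ Int -> d
  unify c ~ Int
  unify Bool ~ d
_ _ : Bool
  unify Bool ~ Bool
  unify Bool ~ Bool
\r._ : e -> Bool
\s._ : f -> Bool
  unify e -> Bool ~ f -> Bool
  unify e ~ f
  unify Bool ~ Bool
let t : Bool
a : g
\a._ : g -> g
  unify f -> Bool ~ (g -> g) -> h
  unify f ~ g -> g
  unify Bool ~ h
_ _ : Bool
  unify Bool ~ Bool
  unify Bool ~ Bool
  unify Int ~ Int
  unify Int ~ Int
  unify Int ~ Int
  unify Int ~ Int
  unify Int ~ Int
  unify Int ~ Int
  unify Int ~ Int
  unify Int ~ Int
\b._ : i -> Int
  unify i -> Int ~ Int -> j
  unify i ~ Int
  unify Int ~ j
_ _ : Int
  unify Int ~ Int
  unify Int ~ Int
  unify Int ~ Int
\c._ : k -> Bool
\d._ : l -> Bool
  unify l -> Bool ~ Int -> m
  unify l ~ Int
  unify Bool ~ m
_ _ : Bool
  unify k -> Bool ~ Bool -> n
  unify k ~ Bool
  unify Bool ~ n
_ _ : Bool
  unify Bool ~ Bool
\e._ : o -> Int
  unify Bool ~ Bool
  unify Int ~ Int
  unify o -> Int ~ Int -> p
  unify o ~ Int
  unify Int ~ p
_ _ : Int
  unify Int ~ Int
  unify Int ~ Int
  unify Bool ~ Bool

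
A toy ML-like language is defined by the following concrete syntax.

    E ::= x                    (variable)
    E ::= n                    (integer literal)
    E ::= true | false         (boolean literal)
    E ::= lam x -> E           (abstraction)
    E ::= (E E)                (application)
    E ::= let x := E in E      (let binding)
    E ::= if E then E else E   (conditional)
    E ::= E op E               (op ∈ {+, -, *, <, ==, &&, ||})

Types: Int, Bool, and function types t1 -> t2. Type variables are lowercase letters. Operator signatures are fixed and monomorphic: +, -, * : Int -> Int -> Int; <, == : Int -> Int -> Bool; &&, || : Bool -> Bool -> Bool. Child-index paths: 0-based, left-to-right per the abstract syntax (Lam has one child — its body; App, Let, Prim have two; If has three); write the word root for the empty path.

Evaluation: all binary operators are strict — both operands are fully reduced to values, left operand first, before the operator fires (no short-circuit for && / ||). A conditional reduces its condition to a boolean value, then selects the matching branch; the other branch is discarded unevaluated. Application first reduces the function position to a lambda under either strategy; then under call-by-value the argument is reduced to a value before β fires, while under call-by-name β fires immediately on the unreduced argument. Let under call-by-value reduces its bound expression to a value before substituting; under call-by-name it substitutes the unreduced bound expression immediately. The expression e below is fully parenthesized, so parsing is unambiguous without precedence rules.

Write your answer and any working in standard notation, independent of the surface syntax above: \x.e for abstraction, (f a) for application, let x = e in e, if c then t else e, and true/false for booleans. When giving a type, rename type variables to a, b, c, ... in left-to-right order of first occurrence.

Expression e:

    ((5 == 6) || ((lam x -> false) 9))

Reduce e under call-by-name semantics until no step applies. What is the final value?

Trace:
step 0: ((5 == 6) || ((\x.false) 9))
step 1: [delta@0] (false || ((\x.false) 9))
step 2: [beta@1] (false || false)
step 3: [delta@root] false

Answer: false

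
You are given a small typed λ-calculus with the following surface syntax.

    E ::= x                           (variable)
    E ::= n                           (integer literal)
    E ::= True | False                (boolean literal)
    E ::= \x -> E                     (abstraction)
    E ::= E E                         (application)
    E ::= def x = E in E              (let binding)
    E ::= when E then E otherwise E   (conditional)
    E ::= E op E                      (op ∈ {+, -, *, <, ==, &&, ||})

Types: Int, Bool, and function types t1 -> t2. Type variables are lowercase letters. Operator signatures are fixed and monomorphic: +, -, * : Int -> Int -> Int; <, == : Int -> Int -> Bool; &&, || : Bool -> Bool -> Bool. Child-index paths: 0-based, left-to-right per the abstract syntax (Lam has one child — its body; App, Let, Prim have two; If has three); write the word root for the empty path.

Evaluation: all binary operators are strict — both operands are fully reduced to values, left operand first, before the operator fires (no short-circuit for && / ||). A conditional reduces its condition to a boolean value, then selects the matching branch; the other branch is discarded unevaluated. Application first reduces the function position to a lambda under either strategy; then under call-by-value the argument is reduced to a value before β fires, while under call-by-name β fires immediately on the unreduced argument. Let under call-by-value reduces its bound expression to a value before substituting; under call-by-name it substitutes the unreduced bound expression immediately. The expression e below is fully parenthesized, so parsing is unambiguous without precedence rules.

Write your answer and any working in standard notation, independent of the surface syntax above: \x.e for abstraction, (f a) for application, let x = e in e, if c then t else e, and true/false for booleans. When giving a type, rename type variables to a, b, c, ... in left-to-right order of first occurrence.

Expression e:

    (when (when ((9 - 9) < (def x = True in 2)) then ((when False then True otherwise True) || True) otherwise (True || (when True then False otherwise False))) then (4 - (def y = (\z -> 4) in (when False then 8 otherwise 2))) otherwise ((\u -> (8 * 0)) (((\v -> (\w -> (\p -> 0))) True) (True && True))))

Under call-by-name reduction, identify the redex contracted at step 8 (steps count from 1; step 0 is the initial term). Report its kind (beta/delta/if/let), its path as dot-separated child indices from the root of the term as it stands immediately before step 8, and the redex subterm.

Derivation:
step 0: (if (if ((9 - 9) < (let x = true in 2)) then ((if false then true else true) || true) else (true || (if true then false else false))) then (4 - (let y = (\z.4) in (if false then 8 else 2))) else ((\u.(8 * 0)) (((\v.(\w.(\p.0))) true) (true && true))))
step 1: [delta@0.0.0] (if (if (0 < (let x = true in 2)) then ((if false then true else true) || true) else (true || (if true then false else false))) then (4 - (let y = (\z.4) in (if false then 8 else 2))) else ((\u.(8 * 0)) (((\v.(\w.(\p.0))) true) (true && true))))
step 2: [let@0.0.1] (if (if (0 < 2) then ((if false then true else true) || true) else (true || (if true then false else false))) then (4 - (let y = (\z.4) in (if false then 8 else 2))) else ((\u.(8 * 0)) (((\v.(\w.(\p.0))) true) (true && true))))
step 3: [delta@0.0] (if (if true then ((if false then true else true) || true) else (true || (if true then false else false))) then (4 - (let y = (\z.4) in (if false then 8 else 2))) else ((\u.(8 * 0)) (((\v.(\w.(\p.0))) true) (true && true))))
step 4: [if@0] (if ((if false then true else true) || true) then (4 - (let y = (\z.4) in (if false then 8 else 2))) else ((\u.(8 * 0)) (((\v.(\w.(\p.0))) true) (true && true))))
step 5: [if@0.0] (if (true || true) then (4 - (let y = (\z.4) in (if false then 8 else 2))) else ((\u.(8 * 0)) (((\v.(\w.(\p.0))) true) (true && true))))
step 6: [delta@0] (if true then (4 - (let y = (\z.4) in (if false then 8 else 2))) else ((\u.(8 * 0)) (((\v.(\w.(\p.0))) true) (true && true))))
step 7: [if@root] (4 - (let y = (\z.4) in (if false then 8 else 2)))
step 8: [let@1] (4 - (if false then 8 else 2))

Answer: let at 1 : (let y = (\z.4) in (if false then 8 else 2))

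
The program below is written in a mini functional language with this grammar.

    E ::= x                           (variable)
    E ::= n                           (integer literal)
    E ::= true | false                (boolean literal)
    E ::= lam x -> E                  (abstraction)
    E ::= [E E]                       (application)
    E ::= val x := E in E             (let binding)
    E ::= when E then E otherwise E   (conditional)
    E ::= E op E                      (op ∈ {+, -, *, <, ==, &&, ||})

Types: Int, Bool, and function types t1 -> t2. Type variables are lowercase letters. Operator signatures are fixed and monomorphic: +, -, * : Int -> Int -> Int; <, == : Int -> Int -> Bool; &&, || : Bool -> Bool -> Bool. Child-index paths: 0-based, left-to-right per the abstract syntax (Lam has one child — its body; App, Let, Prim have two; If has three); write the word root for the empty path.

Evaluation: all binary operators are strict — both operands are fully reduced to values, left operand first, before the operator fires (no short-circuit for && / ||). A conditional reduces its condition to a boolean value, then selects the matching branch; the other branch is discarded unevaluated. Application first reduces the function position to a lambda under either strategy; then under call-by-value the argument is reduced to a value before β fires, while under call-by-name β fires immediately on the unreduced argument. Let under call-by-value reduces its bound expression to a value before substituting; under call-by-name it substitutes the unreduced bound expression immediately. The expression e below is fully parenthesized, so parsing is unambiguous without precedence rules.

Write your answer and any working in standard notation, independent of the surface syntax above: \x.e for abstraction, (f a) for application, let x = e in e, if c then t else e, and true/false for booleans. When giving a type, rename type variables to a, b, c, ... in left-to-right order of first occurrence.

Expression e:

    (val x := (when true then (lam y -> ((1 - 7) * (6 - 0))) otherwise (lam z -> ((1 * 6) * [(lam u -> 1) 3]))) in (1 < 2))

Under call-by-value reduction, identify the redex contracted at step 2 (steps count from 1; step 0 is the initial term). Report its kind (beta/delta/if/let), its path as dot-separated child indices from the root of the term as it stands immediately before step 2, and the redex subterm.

Answer: let at root : (let x = (\y.((1 - 7) * (6 - 0))) in (1 < 2))

Working:
step 0: (let x = (if true then (\y.((1 - 7) * (6 - 0))) else (\z.((1 * 6) * ((\u.1) 3)))) in (1 < 2))
step 1: [if@0] (let x = (\y.((1 - 7) * (6 - 0))) in (1 < 2))
step 2: [let@root] (1 < 2)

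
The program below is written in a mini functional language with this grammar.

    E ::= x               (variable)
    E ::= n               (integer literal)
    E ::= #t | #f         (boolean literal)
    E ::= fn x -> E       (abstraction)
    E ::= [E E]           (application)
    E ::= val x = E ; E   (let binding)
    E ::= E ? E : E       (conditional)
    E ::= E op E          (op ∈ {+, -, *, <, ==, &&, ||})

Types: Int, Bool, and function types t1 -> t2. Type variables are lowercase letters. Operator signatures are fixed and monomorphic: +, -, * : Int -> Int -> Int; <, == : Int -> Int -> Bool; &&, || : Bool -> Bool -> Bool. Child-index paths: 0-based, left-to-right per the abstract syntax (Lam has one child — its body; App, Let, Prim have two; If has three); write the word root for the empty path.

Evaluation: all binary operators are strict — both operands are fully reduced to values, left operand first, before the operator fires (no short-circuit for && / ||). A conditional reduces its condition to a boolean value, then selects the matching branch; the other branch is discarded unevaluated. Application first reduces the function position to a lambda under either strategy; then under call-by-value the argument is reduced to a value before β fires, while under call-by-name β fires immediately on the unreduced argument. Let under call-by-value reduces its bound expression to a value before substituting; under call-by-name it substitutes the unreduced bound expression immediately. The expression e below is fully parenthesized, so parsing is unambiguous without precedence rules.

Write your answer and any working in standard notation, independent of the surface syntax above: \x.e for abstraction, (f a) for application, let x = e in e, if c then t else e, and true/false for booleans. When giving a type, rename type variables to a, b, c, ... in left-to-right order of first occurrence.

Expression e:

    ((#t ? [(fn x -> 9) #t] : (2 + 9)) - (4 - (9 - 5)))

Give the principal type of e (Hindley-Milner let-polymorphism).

Answer: Int

Trace:
  unify Bool ~ Bool
\x._ : a -> Int
  unify a -> Int ~ Bool -> b
  unify a ~ Bool
  unify Int ~ b
_ _ : Int
  unify Int ~ Int
  unify Int ~ Int
  unify Int ~ Int
  unify Int ~ Int
  unify Int ~ Int
  unify Int ~ Int
  unify Int ~ Int
  unify Int ~ Int
  unify Int ~ Int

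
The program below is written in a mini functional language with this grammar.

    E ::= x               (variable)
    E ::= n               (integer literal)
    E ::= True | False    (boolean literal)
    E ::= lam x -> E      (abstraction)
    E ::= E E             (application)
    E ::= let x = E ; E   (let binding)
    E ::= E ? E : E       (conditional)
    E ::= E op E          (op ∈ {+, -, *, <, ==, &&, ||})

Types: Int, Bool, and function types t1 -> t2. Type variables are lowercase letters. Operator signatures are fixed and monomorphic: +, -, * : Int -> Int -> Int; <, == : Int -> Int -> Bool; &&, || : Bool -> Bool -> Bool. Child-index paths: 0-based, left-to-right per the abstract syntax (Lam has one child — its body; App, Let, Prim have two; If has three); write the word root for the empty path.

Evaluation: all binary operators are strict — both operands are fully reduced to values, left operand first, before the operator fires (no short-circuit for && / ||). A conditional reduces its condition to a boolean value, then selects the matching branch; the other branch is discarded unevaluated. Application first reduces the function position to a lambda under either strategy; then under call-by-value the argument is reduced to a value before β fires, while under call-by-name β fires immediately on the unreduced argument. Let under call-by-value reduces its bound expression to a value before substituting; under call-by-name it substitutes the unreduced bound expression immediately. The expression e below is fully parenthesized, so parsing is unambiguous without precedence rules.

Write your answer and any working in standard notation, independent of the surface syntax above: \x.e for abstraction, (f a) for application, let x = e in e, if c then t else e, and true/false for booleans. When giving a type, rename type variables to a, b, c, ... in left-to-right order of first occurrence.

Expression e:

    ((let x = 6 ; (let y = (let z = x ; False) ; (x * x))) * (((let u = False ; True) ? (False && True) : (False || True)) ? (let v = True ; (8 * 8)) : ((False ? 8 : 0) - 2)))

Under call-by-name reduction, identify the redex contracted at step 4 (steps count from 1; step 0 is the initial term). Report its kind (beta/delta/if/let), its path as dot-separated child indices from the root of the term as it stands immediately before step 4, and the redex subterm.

Answer: let at 1.0.0 : (let u = false in true)

Trace:
step 0: ((let x = 6 in (let y = (let z = x in false) in (x * x))) * (if (if (let u = false in true) then (false && true) else (false || true)) then (let v = true in (8 * 8)) else ((if false then 8 else 0) - 2)))
step 1: [let@0] ((let y = (let z = 6 in false) in (6 * 6)) * (if (if (let u = false in true) then (false && true) else (false || true)) then (let v = true in (8 * 8)) else ((if false then 8 else 0) - 2)))
step 2: [let@0] ((6 * 6) * (if (if (let u = false in true) then (false && true) else (false || true)) then (let v = true in (8 * 8)) else ((if false then 8 else 0) - 2)))
step 3: [delta@0] (36 * (if (if (let u = false in true) then (false && true) else (false || true)) then (let v = true in (8 * 8)) else ((if false then 8 else 0) - 2)))
step 4: [let@1.0.0] (36 * (if (if true then (false && true) else (false || true)) then (let v = true in (8 * 8)) else ((if false then 8 else 0) - 2)))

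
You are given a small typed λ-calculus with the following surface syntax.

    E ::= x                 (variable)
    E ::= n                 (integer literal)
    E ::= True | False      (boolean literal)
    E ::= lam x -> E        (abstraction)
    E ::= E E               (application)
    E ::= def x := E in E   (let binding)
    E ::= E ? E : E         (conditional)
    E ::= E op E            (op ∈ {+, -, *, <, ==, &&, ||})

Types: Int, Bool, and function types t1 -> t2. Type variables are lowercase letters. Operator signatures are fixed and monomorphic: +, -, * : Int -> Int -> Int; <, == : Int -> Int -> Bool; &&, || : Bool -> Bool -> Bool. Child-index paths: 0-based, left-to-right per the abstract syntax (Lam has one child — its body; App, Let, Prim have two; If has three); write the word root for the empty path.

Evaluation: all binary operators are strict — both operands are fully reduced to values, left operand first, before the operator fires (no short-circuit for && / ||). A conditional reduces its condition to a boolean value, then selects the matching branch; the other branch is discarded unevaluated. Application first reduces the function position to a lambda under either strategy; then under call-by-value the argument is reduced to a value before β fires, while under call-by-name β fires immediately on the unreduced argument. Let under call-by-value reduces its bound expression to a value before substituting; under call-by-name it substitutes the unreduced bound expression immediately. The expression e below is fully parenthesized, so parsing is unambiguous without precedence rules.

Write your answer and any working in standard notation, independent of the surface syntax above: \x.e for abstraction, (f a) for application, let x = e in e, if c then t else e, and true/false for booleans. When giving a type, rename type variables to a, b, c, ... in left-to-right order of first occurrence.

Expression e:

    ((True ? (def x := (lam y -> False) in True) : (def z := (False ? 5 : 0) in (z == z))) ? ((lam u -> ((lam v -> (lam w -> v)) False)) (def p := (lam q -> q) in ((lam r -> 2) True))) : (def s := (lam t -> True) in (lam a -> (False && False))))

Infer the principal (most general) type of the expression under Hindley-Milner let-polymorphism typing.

Trace:
  unify Bool ~ Bool
\y._ : a -> Bool
let x : forall. a -> Bool
  unify Bool ~ Bool
  unify Int ~ Int
let z : Int
z : Int
  unify Int ~ Int
z : Int
  unify Int ~ Int
  unify Bool ~ Bool
  unify Bool ~ Bool
v : c
\w._ : d -> c
\v._ : c -> d -> c
  unify c -> d -> c ~ Bool -> e
  unify c ~ Bool
  unify d -> Bool ~ e
_ _ : d -> Bool
\u._ : b -> d -> Bool
q : f
\q._ : f -> f
let p : forall. f -> f
\r._ : g -> Int
  unify g -> Int ~ Bool -> h
  unify g ~ Bool
  unify Int ~ h
_ _ : Int
  unify b -> d -> Bool ~ Int -> i
  unify b ~ Int
  unify d -> Bool ~ i
_ _ : d -> Bool
\t._ : j -> Bool
let s : forall. j -> Bool
  unify Bool ~ Bool
  unify Bool ~ Bool
\a._ : k -> Bool
  unify d -> Bool ~ k -> Bool
  unify d ~ k
  unify Bool ~ Bool

Answer: a -> Bool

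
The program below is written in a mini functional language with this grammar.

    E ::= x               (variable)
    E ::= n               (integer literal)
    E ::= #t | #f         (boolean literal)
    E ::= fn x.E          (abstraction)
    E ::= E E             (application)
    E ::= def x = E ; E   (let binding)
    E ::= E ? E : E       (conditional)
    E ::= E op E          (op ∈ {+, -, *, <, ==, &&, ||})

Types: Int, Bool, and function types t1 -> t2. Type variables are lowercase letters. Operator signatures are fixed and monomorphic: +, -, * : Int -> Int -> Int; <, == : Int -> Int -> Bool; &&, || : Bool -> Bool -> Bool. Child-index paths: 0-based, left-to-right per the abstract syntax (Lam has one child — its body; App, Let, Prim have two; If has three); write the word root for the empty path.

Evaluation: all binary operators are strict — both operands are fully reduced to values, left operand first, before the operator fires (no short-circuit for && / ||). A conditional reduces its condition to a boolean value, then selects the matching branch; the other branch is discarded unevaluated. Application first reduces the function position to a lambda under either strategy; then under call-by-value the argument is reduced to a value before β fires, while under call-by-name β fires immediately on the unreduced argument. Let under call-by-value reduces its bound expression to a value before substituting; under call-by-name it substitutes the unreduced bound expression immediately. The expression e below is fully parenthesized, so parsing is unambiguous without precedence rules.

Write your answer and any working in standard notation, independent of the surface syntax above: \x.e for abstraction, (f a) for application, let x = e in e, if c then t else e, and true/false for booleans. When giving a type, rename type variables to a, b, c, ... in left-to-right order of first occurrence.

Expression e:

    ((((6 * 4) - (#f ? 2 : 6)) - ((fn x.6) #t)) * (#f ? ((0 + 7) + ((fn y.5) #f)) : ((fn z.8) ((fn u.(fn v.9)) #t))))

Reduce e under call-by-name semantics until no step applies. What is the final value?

Derivation:
step 0: ((((6 * 4) - (if false then 2 else 6)) - ((\x.6) true)) * (if false then ((0 + 7) + ((\y.5) false)) else ((\z.8) ((\u.(\v.9)) true))))
step 1: [delta@0.0.0] (((24 - (if false then 2 else 6)) - ((\x.6) true)) * (if false then ((0 + 7) + ((\y.5) false)) else ((\z.8) ((\u.(\v.9)) true))))
step 2: [if@0.0.1] (((24 - 6) - ((\x.6) true)) * (if false then ((0 + 7) + ((\y.5) false)) else ((\z.8) ((\u.(\v.9)) true))))
step 3: [delta@0.0] ((18 - ((\x.6) true)) * (if false then ((0 + 7) + ((\y.5) false)) else ((\z.8) ((\u.(\v.9)) true))))
step 4: [beta@0.1] ((18 - 6) * (if false then ((0 + 7) + ((\y.5) false)) else ((\z.8) ((\u.(\v.9)) true))))
step 5: [delta@0] (12 * (if false then ((0 + 7) + ((\y.5) false)) else ((\z.8) ((\u.(\v.9)) true))))
step 6: [if@1] (12 * ((\z.8) ((\u.(\v.9)) true)))
step 7: [beta@1] (12 * 8)
step 8: [delta@root] 96

Answer: 96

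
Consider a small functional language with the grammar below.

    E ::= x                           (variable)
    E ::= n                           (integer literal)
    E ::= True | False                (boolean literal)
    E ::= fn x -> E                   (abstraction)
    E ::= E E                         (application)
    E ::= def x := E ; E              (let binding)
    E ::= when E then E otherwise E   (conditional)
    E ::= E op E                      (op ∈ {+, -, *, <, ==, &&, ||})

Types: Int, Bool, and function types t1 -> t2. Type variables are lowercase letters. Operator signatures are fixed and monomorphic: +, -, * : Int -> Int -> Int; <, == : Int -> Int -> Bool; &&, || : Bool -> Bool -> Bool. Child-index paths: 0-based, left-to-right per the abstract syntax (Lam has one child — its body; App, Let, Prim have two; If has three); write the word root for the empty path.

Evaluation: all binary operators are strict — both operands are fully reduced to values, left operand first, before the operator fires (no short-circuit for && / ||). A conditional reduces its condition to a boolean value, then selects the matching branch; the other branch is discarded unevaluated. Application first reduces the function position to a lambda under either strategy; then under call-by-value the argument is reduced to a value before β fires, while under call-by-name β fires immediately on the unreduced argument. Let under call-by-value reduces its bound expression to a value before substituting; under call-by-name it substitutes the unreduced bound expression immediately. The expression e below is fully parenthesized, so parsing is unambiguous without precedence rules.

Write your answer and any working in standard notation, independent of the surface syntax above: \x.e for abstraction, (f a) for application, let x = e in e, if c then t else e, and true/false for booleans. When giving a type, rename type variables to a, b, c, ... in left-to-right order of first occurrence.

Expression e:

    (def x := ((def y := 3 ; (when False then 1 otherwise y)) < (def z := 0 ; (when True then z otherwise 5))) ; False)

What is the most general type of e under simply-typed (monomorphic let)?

Answer: Bool

Derivation:
let y : Int
  unify Bool ~ Bool
y : Int
  unify Int ~ Int
  unify Int ~ Int
let z : Int
  unify Bool ~ Bool
z : Int
  unify Int ~ Int
  unify Int ~ Int
let x : Bool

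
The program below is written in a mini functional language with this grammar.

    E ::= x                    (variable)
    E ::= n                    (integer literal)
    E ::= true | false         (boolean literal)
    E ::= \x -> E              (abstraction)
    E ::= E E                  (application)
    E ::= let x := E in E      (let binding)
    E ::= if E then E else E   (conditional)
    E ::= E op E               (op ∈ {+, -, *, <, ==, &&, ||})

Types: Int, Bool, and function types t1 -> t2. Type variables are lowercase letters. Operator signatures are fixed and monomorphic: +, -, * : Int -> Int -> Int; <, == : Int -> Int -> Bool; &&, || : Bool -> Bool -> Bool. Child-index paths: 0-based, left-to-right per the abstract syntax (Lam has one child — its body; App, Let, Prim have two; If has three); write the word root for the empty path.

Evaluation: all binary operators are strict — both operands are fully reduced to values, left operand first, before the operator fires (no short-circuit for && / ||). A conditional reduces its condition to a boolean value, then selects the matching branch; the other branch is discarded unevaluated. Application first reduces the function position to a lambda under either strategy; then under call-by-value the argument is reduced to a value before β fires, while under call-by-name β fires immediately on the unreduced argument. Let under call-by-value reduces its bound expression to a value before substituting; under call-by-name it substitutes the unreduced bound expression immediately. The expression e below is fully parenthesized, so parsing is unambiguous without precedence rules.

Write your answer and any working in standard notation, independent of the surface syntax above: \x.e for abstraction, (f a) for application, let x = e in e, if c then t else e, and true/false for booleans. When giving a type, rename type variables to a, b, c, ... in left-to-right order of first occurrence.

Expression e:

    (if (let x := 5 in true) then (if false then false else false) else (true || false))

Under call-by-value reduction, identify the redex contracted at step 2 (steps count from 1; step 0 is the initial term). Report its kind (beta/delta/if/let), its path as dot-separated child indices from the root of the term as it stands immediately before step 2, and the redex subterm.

Answer: if at root : (if true then (if false then false else false) else (true || false))

Trace:
step 0: (if (let x = 5 in true) then (if false then false else false) else (true || false))
step 1: [let@0] (if true then (if false then false else false) else (true || false))
step 2: [if@root] (if false then false else false)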